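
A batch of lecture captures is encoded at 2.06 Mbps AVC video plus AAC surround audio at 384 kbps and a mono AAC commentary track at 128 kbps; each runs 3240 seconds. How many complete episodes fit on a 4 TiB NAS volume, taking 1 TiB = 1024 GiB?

Audio total: 384 + 128 = 512 kbps = 0.512 Mbps.
Total bitrate: 2.572 Mbps.
Per item: 2.572 Mbps × 3240 s = 8,333 Mb = 1,042 MB.
Capacity: 4 TiB = 35,184,372 Mb; 4222.15 items → 4222 complete.

4222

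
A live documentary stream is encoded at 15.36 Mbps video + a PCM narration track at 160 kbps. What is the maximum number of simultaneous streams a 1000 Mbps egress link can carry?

Audio: 160 kbps = 0.160 Mbps.
Per-viewer media rate: 15.520 Mbps.
1000 Mbps = 1,000 Mbps; 1,000 / 15.520 = 64.43 → 64 viewers.

64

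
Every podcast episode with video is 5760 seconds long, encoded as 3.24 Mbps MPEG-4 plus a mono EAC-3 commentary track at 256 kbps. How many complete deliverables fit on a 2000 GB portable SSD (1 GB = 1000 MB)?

794

Audio: 256 kbps = 0.256 Mbps.
Total bitrate: 3.496 Mbps.
Per item: 3.496 Mbps × 5760 s = 20,137 Mb = 2,517 MB.
Capacity: 2000 GB = 16,000,000 Mb; 794.56 items → 794 complete.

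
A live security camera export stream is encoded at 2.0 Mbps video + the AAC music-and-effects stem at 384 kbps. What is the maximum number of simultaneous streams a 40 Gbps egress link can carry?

Audio: 384 kbps = 0.384 Mbps.
Per-viewer media rate: 2.384 Mbps.
40 Gbps = 40,000 Mbps; 40,000 / 2.384 = 16778.52 → 16778 viewers.

16778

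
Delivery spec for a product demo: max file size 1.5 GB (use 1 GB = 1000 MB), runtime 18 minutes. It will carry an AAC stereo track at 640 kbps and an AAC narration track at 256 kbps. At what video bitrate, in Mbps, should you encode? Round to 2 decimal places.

Budget: 1.5 GB = 12000.0 Mb.
18 min = 1080 s
Total bitrate budget: 12000.0 Mb / 1080 s = 11.111 Mbps.
Audio total: 640 + 256 = 896 kbps = 0.896 Mbps.
Video: 11.111 − 0.896 = 10.215 Mbps.

10.22 Mbps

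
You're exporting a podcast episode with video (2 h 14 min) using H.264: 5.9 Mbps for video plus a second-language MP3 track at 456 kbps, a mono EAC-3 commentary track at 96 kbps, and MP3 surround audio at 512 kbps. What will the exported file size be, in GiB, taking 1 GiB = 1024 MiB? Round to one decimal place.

6.5 GiB

2 h 14 min = 134 min = 8040 s
Audio total: 456 + 96 + 512 = 1064 kbps = 1.064 Mbps.
Total bitrate: 5.9 + 1.064 = 6.964 Mbps.
Stream data: 6.964 Mbps × 8040 s = 55990.6 Mb.
55,991 Mb = 6,998,820,000 bytes ÷ 1,073,741,824 = 6.518 GiB.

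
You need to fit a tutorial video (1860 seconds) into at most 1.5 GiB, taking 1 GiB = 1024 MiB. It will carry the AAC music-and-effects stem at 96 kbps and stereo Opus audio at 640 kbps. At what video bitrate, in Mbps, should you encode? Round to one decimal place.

6.2 Mbps

Budget: 1.5 GiB = 12884.9 Mb.
Total bitrate budget: 12884.9 Mb / 1860 s = 6.927 Mbps.
Audio total: 96 + 640 = 736 kbps = 0.736 Mbps.
Video: 6.927 − 0.736 = 6.191 Mbps.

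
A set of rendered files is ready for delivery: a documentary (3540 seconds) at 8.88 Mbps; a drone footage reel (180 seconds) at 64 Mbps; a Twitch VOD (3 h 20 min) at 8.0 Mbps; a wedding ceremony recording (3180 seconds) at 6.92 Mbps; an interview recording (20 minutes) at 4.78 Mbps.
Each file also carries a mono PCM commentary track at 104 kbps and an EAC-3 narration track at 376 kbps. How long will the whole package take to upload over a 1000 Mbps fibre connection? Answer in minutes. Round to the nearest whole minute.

Audio total: 104 + 376 = 480 kbps = 0.480 Mbps.
documentary: 9.360 Mbps × 3540 s = 33134.4 Mb
drone footage reel: 64.480 Mbps × 180 s = 11606.4 Mb
Twitch VOD: 8.480 Mbps × 12000 s = 101760.0 Mb
wedding ceremony recording: 7.400 Mbps × 3180 s = 23532.0 Mb
interview recording: 5.260 Mbps × 1200 s = 6312.0 Mb
Total: 176344.8 Mb = 22043.1 MB.
At 1000 Mbps: 176344.8 / 1000 = 176 s ≈ 2.94 minutes.

3 minutes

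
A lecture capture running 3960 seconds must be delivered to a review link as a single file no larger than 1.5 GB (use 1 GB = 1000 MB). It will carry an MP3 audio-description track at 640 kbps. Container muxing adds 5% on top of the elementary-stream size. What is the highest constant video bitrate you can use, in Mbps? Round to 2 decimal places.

2.25 Mbps

Budget: 1.5 GB = 12000.0 Mb.
Stream payload after overhead: 12000.0 / 1.05 = 11428.6 Mb.
Total bitrate budget: 11428.6 Mb / 3960 s = 2.886 Mbps.
Audio: 640 kbps = 0.640 Mbps.
Video: 2.886 − 0.640 = 2.246 Mbps.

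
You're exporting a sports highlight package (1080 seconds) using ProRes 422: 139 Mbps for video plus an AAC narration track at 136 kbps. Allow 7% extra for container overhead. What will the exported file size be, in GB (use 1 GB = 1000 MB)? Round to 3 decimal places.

20.098 GB

Audio: 136 kbps = 0.136 Mbps.
Total bitrate: 139 + 0.136 = 139.136 Mbps.
Stream data: 139.136 Mbps × 1080 s = 150266.9 Mb.
With 7% container overhead: ×1.07.
160,786 Mb ÷ 8 = 20,098 MB → 20.10 GB.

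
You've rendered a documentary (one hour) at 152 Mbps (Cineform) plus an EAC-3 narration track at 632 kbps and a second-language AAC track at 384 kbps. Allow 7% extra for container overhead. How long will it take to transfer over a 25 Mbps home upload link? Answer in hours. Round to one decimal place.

1 h = 3600 s
Audio total: 632 + 384 = 1016 kbps = 1.016 Mbps.
Total bitrate: 153.016 Mbps.
File: 153.016 Mbps × 3600 s = 550857.6 Mb.
With 7% container overhead: ×1.07. → 589417.6 Mb.
At 25 Mbps: 589417.6 / 25 = 23576.7 s ≈ 6.55 hours.

6.5 hours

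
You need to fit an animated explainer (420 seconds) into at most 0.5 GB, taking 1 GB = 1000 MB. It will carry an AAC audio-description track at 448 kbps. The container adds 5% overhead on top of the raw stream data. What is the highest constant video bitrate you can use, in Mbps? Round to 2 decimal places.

8.62 Mbps

Budget: 0.5 GB = 4000.0 Mb.
Stream payload after overhead: 4000.0 / 1.05 = 3809.5 Mb.
Total bitrate budget: 3809.5 Mb / 420 s = 9.070 Mbps.
Audio: 448 kbps = 0.448 Mbps.
Video: 9.070 − 0.448 = 8.622 Mbps.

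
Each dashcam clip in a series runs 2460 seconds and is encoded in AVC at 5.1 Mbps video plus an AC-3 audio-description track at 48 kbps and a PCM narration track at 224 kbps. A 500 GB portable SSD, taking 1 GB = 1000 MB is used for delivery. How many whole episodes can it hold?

302

Audio total: 48 + 224 = 272 kbps = 0.272 Mbps.
Total bitrate: 5.372 Mbps.
Per item: 5.372 Mbps × 2460 s = 13,215 Mb = 1,652 MB.
Capacity: 500 GB = 4,000,000 Mb; 302.68 items → 302 complete.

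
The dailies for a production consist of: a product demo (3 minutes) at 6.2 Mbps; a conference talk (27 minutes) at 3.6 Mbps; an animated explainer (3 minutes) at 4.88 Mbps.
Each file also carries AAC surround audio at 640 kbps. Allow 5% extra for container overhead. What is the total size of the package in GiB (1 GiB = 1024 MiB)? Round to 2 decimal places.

1.11 GiB

Audio: 640 kbps = 0.640 Mbps.
product demo: 6.840 Mbps × 180 s × 1.05 = 1292.8 Mb
conference talk: 4.240 Mbps × 1620 s × 1.05 = 7212.2 Mb
animated explainer: 5.520 Mbps × 180 s × 1.05 = 1043.3 Mb
Total: 9548.3 Mb = 1193.5 MB.
= 1.112 GiB.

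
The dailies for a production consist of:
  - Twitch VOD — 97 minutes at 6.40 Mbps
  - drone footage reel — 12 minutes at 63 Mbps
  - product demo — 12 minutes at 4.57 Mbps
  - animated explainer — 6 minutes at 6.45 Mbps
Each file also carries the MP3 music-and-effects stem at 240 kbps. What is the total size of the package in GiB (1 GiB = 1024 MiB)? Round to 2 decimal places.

10.48 GiB

Audio: 240 kbps = 0.240 Mbps.
Twitch VOD: 6.640 Mbps × 5820 s = 38644.8 Mb
drone footage reel: 63.240 Mbps × 720 s = 45532.8 Mb
product demo: 4.810 Mbps × 720 s = 3463.2 Mb
animated explainer: 6.690 Mbps × 360 s = 2408.4 Mb
Total: 90049.2 Mb = 11256.1 MB.
= 10.48 GiB.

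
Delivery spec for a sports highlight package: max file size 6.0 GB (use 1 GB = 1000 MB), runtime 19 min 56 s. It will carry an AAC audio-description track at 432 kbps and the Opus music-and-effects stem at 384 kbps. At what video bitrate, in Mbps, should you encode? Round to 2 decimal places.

Budget: 6.0 GB = 48000.0 Mb.
19 min 56 s = 1196 s
Total bitrate budget: 48000.0 Mb / 1196 s = 40.134 Mbps.
Audio total: 432 + 384 = 816 kbps = 0.816 Mbps.
Video: 40.134 − 0.816 = 39.318 Mbps.

39.32 Mbps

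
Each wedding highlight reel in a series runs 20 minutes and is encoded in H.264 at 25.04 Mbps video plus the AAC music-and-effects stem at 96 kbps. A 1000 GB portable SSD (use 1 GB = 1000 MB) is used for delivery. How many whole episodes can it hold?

265

20 min = 1200 s
Audio: 96 kbps = 0.096 Mbps.
Total bitrate: 25.136 Mbps.
Per item: 25.136 Mbps × 1200 s = 30,163 Mb = 3,770 MB.
Capacity: 1000 GB = 8,000,000 Mb; 265.22 items → 265 complete.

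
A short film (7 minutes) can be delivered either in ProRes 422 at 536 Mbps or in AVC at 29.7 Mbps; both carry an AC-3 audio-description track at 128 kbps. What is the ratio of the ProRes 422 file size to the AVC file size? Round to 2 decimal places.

7 min = 420 s
Audio: 128 kbps = 0.128 Mbps.
ProRes 422: 536.128 Mbps × 420 s = 225173.8 Mb = 26.214 GiB.
AVC: 29.828 Mbps × 420 s = 12527.8 Mb = 1.458 GiB.
Ratio: 26.214 / 1.458 = 17.974.

17.97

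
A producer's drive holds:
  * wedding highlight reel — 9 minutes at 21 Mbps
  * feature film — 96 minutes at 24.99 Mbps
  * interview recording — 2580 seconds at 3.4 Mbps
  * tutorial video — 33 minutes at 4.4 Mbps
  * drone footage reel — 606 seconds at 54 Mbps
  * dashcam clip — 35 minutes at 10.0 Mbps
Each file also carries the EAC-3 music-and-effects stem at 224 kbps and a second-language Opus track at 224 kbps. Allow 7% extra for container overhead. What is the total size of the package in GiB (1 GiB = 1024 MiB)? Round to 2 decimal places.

28.97 GiB

Audio total: 224 + 224 = 448 kbps = 0.448 Mbps.
wedding highlight reel: 21.448 Mbps × 540 s × 1.07 = 12392.7 Mb
feature film: 25.438 Mbps × 5760 s × 1.07 = 156779.5 Mb
interview recording: 3.848 Mbps × 2580 s × 1.07 = 10622.8 Mb
tutorial video: 4.848 Mbps × 1980 s × 1.07 = 10271.0 Mb
drone footage reel: 54.448 Mbps × 606 s × 1.07 = 35305.2 Mb
dashcam clip: 10.448 Mbps × 2100 s × 1.07 = 23476.7 Mb
Total: 248847.7 Mb = 31106.0 MB.
= 28.97 GiB.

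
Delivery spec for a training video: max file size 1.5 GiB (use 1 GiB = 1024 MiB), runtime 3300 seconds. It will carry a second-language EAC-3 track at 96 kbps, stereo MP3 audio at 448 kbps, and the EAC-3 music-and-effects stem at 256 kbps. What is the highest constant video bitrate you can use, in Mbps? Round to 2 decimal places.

3.10 Mbps

Budget: 1.5 GiB = 12884.9 Mb.
Total bitrate budget: 12884.9 Mb / 3300 s = 3.905 Mbps.
Audio total: 96 + 448 + 256 = 800 kbps = 0.800 Mbps.
Video: 3.905 − 0.800 = 3.105 Mbps.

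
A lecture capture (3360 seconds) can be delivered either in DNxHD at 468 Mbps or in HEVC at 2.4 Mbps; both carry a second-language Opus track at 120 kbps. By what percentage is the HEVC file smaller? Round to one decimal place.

Audio: 120 kbps = 0.120 Mbps.
DNxHD: 468.120 Mbps × 3360 s = 1572883.2 Mb = 196.610 GB.
HEVC: 2.520 Mbps × 3360 s = 8467.2 Mb = 1.058 GB.
Reduction: (1 − 1.058/196.610) × 100 = 99.46%.

99.5%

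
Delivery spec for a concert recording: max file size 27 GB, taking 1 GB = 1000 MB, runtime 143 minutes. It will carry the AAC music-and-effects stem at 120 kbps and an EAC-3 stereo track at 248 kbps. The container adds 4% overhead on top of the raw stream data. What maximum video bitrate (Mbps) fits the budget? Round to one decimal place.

23.8 Mbps

Budget: 27 GB = 216000.0 Mb.
Stream payload after overhead: 216000.0 / 1.04 = 207692.3 Mb.
143 min = 8580 s
Total bitrate budget: 207692.3 Mb / 8580 s = 24.207 Mbps.
Audio total: 120 + 248 = 368 kbps = 0.368 Mbps.
Video: 24.207 − 0.368 = 23.839 Mbps.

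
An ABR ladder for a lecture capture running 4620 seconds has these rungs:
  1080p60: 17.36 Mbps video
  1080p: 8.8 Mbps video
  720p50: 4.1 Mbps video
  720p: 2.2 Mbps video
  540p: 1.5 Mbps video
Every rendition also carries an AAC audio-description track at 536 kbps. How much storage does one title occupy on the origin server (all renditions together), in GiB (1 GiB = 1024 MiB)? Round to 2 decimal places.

Audio: 536 kbps = 0.536 Mbps.
Sum of rendition bitrates: (17.36+0.536) + (8.8+0.536) + (4.1+0.536) + (2.2+0.536) + (1.5+0.536) = 36.640 Mbps.
× 4620 s = 169,277 Mb = 21,160 MB = 19.71 GiB.

19.71 GiB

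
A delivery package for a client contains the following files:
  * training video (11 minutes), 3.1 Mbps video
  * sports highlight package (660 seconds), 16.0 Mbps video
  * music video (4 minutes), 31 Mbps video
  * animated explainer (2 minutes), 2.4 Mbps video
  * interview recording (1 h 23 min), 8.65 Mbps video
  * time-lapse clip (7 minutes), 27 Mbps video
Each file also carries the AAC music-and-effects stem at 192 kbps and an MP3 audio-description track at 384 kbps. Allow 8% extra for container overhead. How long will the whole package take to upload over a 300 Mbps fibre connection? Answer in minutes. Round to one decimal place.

Audio total: 192 + 384 = 576 kbps = 0.576 Mbps.
training video: 3.676 Mbps × 660 s × 1.08 = 2620.3 Mb
sports highlight package: 16.576 Mbps × 660 s × 1.08 = 11815.4 Mb
music video: 31.576 Mbps × 240 s × 1.08 = 8184.5 Mb
animated explainer: 2.976 Mbps × 120 s × 1.08 = 385.7 Mb
interview recording: 9.226 Mbps × 4980 s × 1.08 = 49621.1 Mb
time-lapse clip: 27.576 Mbps × 420 s × 1.08 = 12508.5 Mb
Total: 85135.4 Mb = 10641.9 MB.
At 300 Mbps: 85135.4 / 300 = 284 s ≈ 4.73 minutes.

4.7 minutes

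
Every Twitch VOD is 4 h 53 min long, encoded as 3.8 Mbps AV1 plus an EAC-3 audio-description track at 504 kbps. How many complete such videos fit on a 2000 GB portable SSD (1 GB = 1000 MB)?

4 h 53 min = 293 min = 17580 s
Audio: 504 kbps = 0.504 Mbps.
Total bitrate: 4.304 Mbps.
Per item: 4.304 Mbps × 17580 s = 75,664 Mb = 9,458 MB.
Capacity: 2000 GB = 16,000,000 Mb; 211.46 items → 211 complete.

211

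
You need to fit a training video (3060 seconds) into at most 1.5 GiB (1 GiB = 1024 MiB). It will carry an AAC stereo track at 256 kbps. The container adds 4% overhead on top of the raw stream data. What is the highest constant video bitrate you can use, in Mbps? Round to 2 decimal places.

Budget: 1.5 GiB = 12884.9 Mb.
Stream payload after overhead: 12884.9 / 1.04 = 12389.3 Mb.
Total bitrate budget: 12389.3 Mb / 3060 s = 4.049 Mbps.
Audio: 256 kbps = 0.256 Mbps.
Video: 4.049 − 0.256 = 3.793 Mbps.

3.79 Mbps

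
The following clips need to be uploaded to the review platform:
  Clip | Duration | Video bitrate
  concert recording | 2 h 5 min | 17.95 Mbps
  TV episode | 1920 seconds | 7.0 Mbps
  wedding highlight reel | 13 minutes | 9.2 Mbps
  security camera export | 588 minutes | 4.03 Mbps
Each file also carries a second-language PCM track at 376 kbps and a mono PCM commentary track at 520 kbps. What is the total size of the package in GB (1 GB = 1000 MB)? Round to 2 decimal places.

Audio total: 376 + 520 = 896 kbps = 0.896 Mbps.
concert recording: 18.846 Mbps × 7500 s = 141345.0 Mb
TV episode: 7.896 Mbps × 1920 s = 15160.3 Mb
wedding highlight reel: 10.096 Mbps × 780 s = 7874.9 Mb
security camera export: 4.926 Mbps × 35280 s = 173789.3 Mb
Total: 338169.5 Mb = 42271.2 MB.
= 42.27 GB.

42.27 GB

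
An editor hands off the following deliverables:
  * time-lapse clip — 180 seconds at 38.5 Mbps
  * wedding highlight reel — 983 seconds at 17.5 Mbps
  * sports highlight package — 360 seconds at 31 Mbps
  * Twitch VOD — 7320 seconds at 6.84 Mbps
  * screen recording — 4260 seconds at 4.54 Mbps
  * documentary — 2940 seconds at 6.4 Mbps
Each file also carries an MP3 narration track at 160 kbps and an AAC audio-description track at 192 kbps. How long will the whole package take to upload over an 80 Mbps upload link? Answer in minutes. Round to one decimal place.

Audio total: 160 + 192 = 352 kbps = 0.352 Mbps.
time-lapse clip: 38.852 Mbps × 180 s = 6993.4 Mb
wedding highlight reel: 17.852 Mbps × 983 s = 17548.5 Mb
sports highlight package: 31.352 Mbps × 360 s = 11286.7 Mb
Twitch VOD: 7.192 Mbps × 7320 s = 52645.4 Mb
screen recording: 4.892 Mbps × 4260 s = 20839.9 Mb
documentary: 6.752 Mbps × 2940 s = 19850.9 Mb
Total: 129164.8 Mb = 16145.6 MB.
At 80 Mbps: 129164.8 / 80 = 1615 s ≈ 26.9 minutes.

26.9 minutes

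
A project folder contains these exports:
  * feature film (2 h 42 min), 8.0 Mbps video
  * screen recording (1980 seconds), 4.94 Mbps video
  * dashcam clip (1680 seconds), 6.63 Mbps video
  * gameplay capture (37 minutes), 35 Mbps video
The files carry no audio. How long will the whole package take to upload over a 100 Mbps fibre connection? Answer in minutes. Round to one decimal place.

feature film: 8.000 Mbps × 9720 s = 77760.0 Mb
screen recording: 4.940 Mbps × 1980 s = 9781.2 Mb
dashcam clip: 6.630 Mbps × 1680 s = 11138.4 Mb
gameplay capture: 35.000 Mbps × 2220 s = 77700.0 Mb
Total: 176379.6 Mb = 22047.5 MB.
At 100 Mbps: 176379.6 / 100 = 1764 s ≈ 29.4 minutes.

29.4 minutes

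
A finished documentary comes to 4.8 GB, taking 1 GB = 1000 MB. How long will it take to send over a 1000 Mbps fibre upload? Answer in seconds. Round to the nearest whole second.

File: 4.8 GB = 38400.0 Mb.
At 1000 Mbps: 38400.0 / 1000 = 38.4 s ≈ 38.4 seconds.

38 seconds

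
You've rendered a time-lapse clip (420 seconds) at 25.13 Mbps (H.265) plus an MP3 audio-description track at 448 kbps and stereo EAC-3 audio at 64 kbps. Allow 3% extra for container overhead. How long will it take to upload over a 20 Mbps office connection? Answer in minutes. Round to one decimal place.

Audio total: 448 + 64 = 512 kbps = 0.512 Mbps.
Total bitrate: 25.642 Mbps.
File: 25.642 Mbps × 420 s = 10769.6 Mb.
With 3% container overhead: ×1.03. → 11092.7 Mb.
At 20 Mbps: 11092.7 / 20 = 554.6 s ≈ 9.24 minutes.

9.2 minutes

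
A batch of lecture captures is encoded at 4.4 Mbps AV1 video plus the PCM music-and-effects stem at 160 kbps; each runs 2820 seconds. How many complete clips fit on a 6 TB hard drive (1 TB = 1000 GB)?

3732

Audio: 160 kbps = 0.160 Mbps.
Total bitrate: 4.560 Mbps.
Per item: 4.560 Mbps × 2820 s = 12,859 Mb = 1,607 MB.
Capacity: 6 TB = 48,000,000 Mb; 3732.74 items → 3732 complete.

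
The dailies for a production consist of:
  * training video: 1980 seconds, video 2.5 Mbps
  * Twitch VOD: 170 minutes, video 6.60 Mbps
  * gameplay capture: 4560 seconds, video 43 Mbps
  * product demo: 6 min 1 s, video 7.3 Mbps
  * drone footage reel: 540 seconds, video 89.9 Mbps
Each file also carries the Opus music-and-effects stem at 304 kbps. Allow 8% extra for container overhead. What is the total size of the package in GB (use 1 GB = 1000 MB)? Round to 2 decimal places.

Audio: 304 kbps = 0.304 Mbps.
training video: 2.804 Mbps × 1980 s × 1.08 = 5996.1 Mb
Twitch VOD: 6.904 Mbps × 10200 s × 1.08 = 76054.5 Mb
gameplay capture: 43.304 Mbps × 4560 s × 1.08 = 213263.5 Mb
product demo: 7.604 Mbps × 361 s × 1.08 = 2964.6 Mb
drone footage reel: 90.204 Mbps × 540 s × 1.08 = 52607.0 Mb
Total: 350885.7 Mb = 43860.7 MB.
= 43.86 GB.

43.86 GB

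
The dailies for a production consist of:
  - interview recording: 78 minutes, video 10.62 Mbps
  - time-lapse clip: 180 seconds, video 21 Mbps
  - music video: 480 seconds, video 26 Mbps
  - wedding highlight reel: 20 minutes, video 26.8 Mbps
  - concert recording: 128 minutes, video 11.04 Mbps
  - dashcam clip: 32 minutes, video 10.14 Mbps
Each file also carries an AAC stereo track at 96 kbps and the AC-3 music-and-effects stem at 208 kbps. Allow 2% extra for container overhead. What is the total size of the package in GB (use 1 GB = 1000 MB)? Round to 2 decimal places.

Audio total: 96 + 208 = 304 kbps = 0.304 Mbps.
interview recording: 10.924 Mbps × 4680 s × 1.02 = 52146.8 Mb
time-lapse clip: 21.304 Mbps × 180 s × 1.02 = 3911.4 Mb
music video: 26.304 Mbps × 480 s × 1.02 = 12878.4 Mb
wedding highlight reel: 27.104 Mbps × 1200 s × 1.02 = 33175.3 Mb
concert recording: 11.344 Mbps × 7680 s × 1.02 = 88864.4 Mb
dashcam clip: 10.444 Mbps × 1920 s × 1.02 = 20453.5 Mb
Total: 211429.8 Mb = 26428.7 MB.
= 26.43 GB.

26.43 GB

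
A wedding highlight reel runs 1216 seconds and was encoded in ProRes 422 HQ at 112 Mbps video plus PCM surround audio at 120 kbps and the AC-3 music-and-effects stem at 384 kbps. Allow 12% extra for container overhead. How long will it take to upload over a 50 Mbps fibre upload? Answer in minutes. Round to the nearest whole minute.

51 minutes

Audio total: 120 + 384 = 504 kbps = 0.504 Mbps.
Total bitrate: 112.504 Mbps.
File: 112.504 Mbps × 1216 s = 136804.9 Mb.
With 12% container overhead: ×1.12. → 153221.4 Mb.
At 50 Mbps: 153221.4 / 50 = 3064.4 s ≈ 51.1 minutes.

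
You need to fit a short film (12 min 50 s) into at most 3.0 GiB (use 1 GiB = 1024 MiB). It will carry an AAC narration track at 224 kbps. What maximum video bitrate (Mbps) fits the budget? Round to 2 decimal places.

Budget: 3.0 GiB = 25769.8 Mb.
12 min 50 s = 770 s
Total bitrate budget: 25769.8 Mb / 770 s = 33.467 Mbps.
Audio: 224 kbps = 0.224 Mbps.
Video: 33.467 − 0.224 = 33.243 Mbps.

33.24 Mbps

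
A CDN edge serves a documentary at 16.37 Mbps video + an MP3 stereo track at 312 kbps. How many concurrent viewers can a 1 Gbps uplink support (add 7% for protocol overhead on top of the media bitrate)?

Audio: 312 kbps = 0.312 Mbps.
Per-viewer media rate: 16.682 Mbps.
On the wire with 7% overhead: 17.850 Mbps.
1 Gbps = 1,000 Mbps; 1,000 / 17.850 = 56.02 → 56 viewers.

56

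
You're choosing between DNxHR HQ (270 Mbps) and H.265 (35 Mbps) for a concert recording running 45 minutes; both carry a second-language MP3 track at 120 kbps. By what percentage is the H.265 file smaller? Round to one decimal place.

45 min = 2700 s
Audio: 120 kbps = 0.120 Mbps.
DNxHR HQ: 270.120 Mbps × 2700 s = 729324.0 Mb = 84.904 GiB.
H.265: 35.120 Mbps × 2700 s = 94824.0 Mb = 11.039 GiB.
Reduction: (1 − 11.039/84.904) × 100 = 87.00%.

87.0%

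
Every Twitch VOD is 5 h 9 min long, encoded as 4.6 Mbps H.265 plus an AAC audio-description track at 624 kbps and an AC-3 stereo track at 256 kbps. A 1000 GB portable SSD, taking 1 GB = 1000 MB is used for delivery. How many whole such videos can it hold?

78

5 h 9 min = 309 min = 18540 s
Audio total: 624 + 256 = 880 kbps = 0.880 Mbps.
Total bitrate: 5.480 Mbps.
Per item: 5.480 Mbps × 18540 s = 101,599 Mb = 12,700 MB.
Capacity: 1000 GB = 8,000,000 Mb; 78.74 items → 78 complete.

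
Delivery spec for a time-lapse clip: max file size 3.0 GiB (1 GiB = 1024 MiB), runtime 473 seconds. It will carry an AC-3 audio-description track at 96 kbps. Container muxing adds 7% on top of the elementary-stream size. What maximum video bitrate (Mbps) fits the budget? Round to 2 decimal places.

50.82 Mbps

Budget: 3.0 GiB = 25769.8 Mb.
Stream payload after overhead: 25769.8 / 1.07 = 24083.9 Mb.
Total bitrate budget: 24083.9 Mb / 473 s = 50.917 Mbps.
Audio: 96 kbps = 0.096 Mbps.
Video: 50.917 − 0.096 = 50.821 Mbps.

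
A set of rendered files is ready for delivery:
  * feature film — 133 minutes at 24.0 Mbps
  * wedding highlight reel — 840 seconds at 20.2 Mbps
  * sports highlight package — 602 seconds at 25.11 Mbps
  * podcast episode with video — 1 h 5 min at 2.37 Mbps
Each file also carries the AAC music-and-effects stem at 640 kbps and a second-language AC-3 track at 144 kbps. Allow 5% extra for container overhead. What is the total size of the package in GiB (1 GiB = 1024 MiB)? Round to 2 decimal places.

Audio total: 640 + 144 = 784 kbps = 0.784 Mbps.
feature film: 24.784 Mbps × 7980 s × 1.05 = 207665.1 Mb
wedding highlight reel: 20.984 Mbps × 840 s × 1.05 = 18507.9 Mb
sports highlight package: 25.894 Mbps × 602 s × 1.05 = 16367.6 Mb
podcast episode with video: 3.154 Mbps × 3900 s × 1.05 = 12915.6 Mb
Total: 255456.3 Mb = 31932.0 MB.
= 29.74 GiB.

29.74 GiB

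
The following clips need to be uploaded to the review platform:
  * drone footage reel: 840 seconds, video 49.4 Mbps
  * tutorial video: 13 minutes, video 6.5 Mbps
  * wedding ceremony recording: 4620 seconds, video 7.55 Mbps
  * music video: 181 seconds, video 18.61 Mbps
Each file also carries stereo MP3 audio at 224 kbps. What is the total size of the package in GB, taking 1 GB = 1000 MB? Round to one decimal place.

Audio: 224 kbps = 0.224 Mbps.
drone footage reel: 49.624 Mbps × 840 s = 41684.2 Mb
tutorial video: 6.724 Mbps × 780 s = 5244.7 Mb
wedding ceremony recording: 7.774 Mbps × 4620 s = 35915.9 Mb
music video: 18.834 Mbps × 181 s = 3409.0 Mb
Total: 86253.7 Mb = 10781.7 MB.
= 10.78 GB.

10.8 GB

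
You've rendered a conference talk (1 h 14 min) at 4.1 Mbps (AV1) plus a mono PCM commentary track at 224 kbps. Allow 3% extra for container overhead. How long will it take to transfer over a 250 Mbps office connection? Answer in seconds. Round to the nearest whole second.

1 h 14 min = 74 min = 4440 s
Audio: 224 kbps = 0.224 Mbps.
Total bitrate: 4.324 Mbps.
File: 4.324 Mbps × 4440 s = 19198.6 Mb.
With 3% container overhead: ×1.03. → 19774.5 Mb.
At 250 Mbps: 19774.5 / 250 = 79.1 s ≈ 79.1 seconds.

79 seconds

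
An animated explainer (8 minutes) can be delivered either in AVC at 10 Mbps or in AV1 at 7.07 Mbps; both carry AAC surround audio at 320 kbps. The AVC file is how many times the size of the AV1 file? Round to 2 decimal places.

1.40

8 min = 480 s
Audio: 320 kbps = 0.320 Mbps.
AVC: 10.320 Mbps × 480 s = 4953.6 Mb = 0.619 GB.
AV1: 7.390 Mbps × 480 s = 3547.2 Mb = 0.443 GB.
Ratio: 0.619 / 0.443 = 1.396.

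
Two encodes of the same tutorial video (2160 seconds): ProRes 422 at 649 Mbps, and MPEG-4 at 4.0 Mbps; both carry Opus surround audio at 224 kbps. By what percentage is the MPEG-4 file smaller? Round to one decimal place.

99.3%

Audio: 224 kbps = 0.224 Mbps.
ProRes 422: 649.224 Mbps × 2160 s = 1402323.8 Mb = 163.252 GiB.
MPEG-4: 4.224 Mbps × 2160 s = 9123.8 Mb = 1.062 GiB.
Reduction: (1 − 1.062/163.252) × 100 = 99.35%.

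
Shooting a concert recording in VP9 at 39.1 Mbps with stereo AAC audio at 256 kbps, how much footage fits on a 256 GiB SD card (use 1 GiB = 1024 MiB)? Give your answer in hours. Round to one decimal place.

15.5 hours

Audio: 256 kbps = 0.256 Mbps.
Total bitrate: 39.1 + 0.256 = 39.356 Mbps.
Capacity: 256 GiB = 2,199,023 Mb.
Recording time: 2,199,023 / 39.356 = 55,875 s ≈ 15.5 hours.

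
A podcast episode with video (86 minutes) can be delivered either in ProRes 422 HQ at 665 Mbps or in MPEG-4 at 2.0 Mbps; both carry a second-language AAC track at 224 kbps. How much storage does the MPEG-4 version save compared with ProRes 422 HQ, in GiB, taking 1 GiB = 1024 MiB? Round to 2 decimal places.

86 min = 5160 s
Audio: 224 kbps = 0.224 Mbps.
ProRes 422 HQ: 665.224 Mbps × 5160 s = 3432555.8 Mb = 399.602 GiB.
MPEG-4: 2.224 Mbps × 5160 s = 11475.8 Mb = 1.336 GiB.
Saving: 399.602 − 1.336 = 398.266 GiB.

398.27 GiB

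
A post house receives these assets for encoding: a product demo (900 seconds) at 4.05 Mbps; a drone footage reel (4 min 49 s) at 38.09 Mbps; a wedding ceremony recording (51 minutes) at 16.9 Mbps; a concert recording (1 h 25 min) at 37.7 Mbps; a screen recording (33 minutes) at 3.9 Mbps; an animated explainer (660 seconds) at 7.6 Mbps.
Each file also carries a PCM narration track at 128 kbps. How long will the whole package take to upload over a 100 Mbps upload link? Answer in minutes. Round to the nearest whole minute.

45 minutes

Audio: 128 kbps = 0.128 Mbps.
product demo: 4.178 Mbps × 900 s = 3760.2 Mb
drone footage reel: 38.218 Mbps × 289 s = 11045.0 Mb
wedding ceremony recording: 17.028 Mbps × 3060 s = 52105.7 Mb
concert recording: 37.828 Mbps × 5100 s = 192922.8 Mb
screen recording: 4.028 Mbps × 1980 s = 7975.4 Mb
animated explainer: 7.728 Mbps × 660 s = 5100.5 Mb
Total: 272909.6 Mb = 34113.7 MB.
At 100 Mbps: 272909.6 / 100 = 2729 s ≈ 45.5 minutes.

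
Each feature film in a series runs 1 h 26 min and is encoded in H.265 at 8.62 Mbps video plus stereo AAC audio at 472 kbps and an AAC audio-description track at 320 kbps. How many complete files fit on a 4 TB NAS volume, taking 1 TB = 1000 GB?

658

1 h 26 min = 86 min = 5160 s
Audio total: 472 + 320 = 792 kbps = 0.792 Mbps.
Total bitrate: 9.412 Mbps.
Per item: 9.412 Mbps × 5160 s = 48,566 Mb = 6,071 MB.
Capacity: 4 TB = 32,000,000 Mb; 658.90 items → 658 complete.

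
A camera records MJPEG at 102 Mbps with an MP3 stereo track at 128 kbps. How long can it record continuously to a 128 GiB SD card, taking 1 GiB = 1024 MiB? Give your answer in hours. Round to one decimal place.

3.0 hours

Audio: 128 kbps = 0.128 Mbps.
Total bitrate: 102 + 0.128 = 102.128 Mbps.
Capacity: 128 GiB = 1,099,512 Mb.
Recording time: 1,099,512 / 102.128 = 10,766 s ≈ 2.99 hours.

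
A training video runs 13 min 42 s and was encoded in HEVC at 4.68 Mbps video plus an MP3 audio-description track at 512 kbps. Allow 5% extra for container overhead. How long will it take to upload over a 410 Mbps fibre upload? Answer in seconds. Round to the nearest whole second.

13 min 42 s = 822 s
Audio: 512 kbps = 0.512 Mbps.
Total bitrate: 5.192 Mbps.
File: 5.192 Mbps × 822 s = 4267.8 Mb.
With 5% container overhead: ×1.05. → 4481.2 Mb.
At 410 Mbps: 4481.2 / 410 = 10.9 s ≈ 10.9 seconds.

11 seconds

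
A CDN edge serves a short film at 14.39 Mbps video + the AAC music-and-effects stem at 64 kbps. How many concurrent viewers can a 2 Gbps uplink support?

138

Audio: 64 kbps = 0.064 Mbps.
Per-viewer media rate: 14.454 Mbps.
2 Gbps = 2,000 Mbps; 2,000 / 14.454 = 138.37 → 138 viewers.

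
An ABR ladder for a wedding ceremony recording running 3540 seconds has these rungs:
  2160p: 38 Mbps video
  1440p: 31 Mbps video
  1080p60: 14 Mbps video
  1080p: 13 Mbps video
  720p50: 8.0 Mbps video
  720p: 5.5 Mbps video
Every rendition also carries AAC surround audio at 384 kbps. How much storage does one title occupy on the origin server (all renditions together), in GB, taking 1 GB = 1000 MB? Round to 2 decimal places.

Audio: 384 kbps = 0.384 Mbps.
Sum of rendition bitrates: (38+0.384) + (31+0.384) + (14+0.384) + (13+0.384) + (8.0+0.384) + (5.5+0.384) = 111.804 Mbps.
× 3540 s = 395,786 Mb = 49,473 MB = 49.47 GB.

49.47 GB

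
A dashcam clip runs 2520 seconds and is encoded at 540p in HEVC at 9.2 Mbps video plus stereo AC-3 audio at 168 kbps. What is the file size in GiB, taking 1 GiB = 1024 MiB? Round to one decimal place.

2.7 GiB

Audio: 168 kbps = 0.168 Mbps.
Total bitrate: 9.2 + 0.168 = 9.368 Mbps.
Stream data: 9.368 Mbps × 2520 s = 23607.4 Mb.
23,607 Mb = 2,950,920,000 bytes ÷ 1,073,741,824 = 2.748 GiB.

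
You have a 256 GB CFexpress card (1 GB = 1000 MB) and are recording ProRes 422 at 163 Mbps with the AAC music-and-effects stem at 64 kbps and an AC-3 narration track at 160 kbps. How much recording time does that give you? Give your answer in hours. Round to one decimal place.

Audio total: 64 + 160 = 224 kbps = 0.224 Mbps.
Total bitrate: 163 + 0.224 = 163.224 Mbps.
Capacity: 256 GB = 2,048,000 Mb.
Recording time: 2,048,000 / 163.224 = 12,547 s ≈ 3.49 hours.

3.5 hours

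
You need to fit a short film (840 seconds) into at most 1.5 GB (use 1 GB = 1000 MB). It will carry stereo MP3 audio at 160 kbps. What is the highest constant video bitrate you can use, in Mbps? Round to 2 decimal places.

14.13 Mbps

Budget: 1.5 GB = 12000.0 Mb.
Total bitrate budget: 12000.0 Mb / 840 s = 14.286 Mbps.
Audio: 160 kbps = 0.160 Mbps.
Video: 14.286 − 0.160 = 14.126 Mbps.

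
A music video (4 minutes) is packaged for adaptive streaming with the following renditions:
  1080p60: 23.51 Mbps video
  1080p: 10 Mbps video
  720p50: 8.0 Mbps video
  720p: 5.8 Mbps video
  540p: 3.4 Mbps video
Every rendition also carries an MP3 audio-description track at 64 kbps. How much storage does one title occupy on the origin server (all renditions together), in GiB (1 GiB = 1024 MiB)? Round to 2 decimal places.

1.43 GiB

4 min = 240 s
Audio: 64 kbps = 0.064 Mbps.
Sum of rendition bitrates: (23.51+0.064) + (10+0.064) + (8.0+0.064) + (5.8+0.064) + (3.4+0.064) = 51.030 Mbps.
× 240 s = 12,247 Mb = 1,531 MB = 1.426 GiB.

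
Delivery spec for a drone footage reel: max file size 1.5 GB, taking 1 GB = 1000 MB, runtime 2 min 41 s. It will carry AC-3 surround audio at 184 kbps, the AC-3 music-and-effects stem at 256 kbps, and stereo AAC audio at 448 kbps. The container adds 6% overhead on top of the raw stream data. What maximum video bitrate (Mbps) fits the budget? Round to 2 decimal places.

69.43 Mbps

Budget: 1.5 GB = 12000.0 Mb.
Stream payload after overhead: 12000.0 / 1.06 = 11320.8 Mb.
2 min 41 s = 161 s
Total bitrate budget: 11320.8 Mb / 161 s = 70.315 Mbps.
Audio total: 184 + 256 + 448 = 888 kbps = 0.888 Mbps.
Video: 70.315 − 0.888 = 69.427 Mbps.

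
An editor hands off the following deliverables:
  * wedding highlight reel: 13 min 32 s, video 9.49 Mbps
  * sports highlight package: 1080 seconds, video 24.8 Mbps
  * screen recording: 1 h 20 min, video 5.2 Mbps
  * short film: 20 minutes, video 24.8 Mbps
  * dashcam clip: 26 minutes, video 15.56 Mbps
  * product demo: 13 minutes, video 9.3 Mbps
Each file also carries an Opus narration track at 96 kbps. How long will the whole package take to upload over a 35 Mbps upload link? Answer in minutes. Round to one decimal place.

58.0 minutes

Audio: 96 kbps = 0.096 Mbps.
wedding highlight reel: 9.586 Mbps × 812 s = 7783.8 Mb
sports highlight package: 24.896 Mbps × 1080 s = 26887.7 Mb
screen recording: 5.296 Mbps × 4800 s = 25420.8 Mb
short film: 24.896 Mbps × 1200 s = 29875.2 Mb
dashcam clip: 15.656 Mbps × 1560 s = 24423.4 Mb
product demo: 9.396 Mbps × 780 s = 7328.9 Mb
Total: 121719.8 Mb = 15215.0 MB.
At 35 Mbps: 121719.8 / 35 = 3478 s ≈ 58 minutes.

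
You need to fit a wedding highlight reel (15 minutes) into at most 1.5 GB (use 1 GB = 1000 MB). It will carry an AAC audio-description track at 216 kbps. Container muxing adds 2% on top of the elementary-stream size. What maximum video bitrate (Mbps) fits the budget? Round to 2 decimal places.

Budget: 1.5 GB = 12000.0 Mb.
Stream payload after overhead: 12000.0 / 1.02 = 11764.7 Mb.
15 min = 900 s
Total bitrate budget: 11764.7 Mb / 900 s = 13.072 Mbps.
Audio: 216 kbps = 0.216 Mbps.
Video: 13.072 − 0.216 = 12.856 Mbps.

12.86 Mbps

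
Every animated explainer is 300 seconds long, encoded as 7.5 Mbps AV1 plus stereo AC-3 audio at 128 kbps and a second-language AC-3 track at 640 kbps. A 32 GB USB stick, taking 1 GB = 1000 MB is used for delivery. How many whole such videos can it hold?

Audio total: 128 + 640 = 768 kbps = 0.768 Mbps.
Total bitrate: 8.268 Mbps.
Per item: 8.268 Mbps × 300 s = 2,480 Mb = 310.1 MB.
Capacity: 32 GB = 256,000 Mb; 103.21 items → 103 complete.

103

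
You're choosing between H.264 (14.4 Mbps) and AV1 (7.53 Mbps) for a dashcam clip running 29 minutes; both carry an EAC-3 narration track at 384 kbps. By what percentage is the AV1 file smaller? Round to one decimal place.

46.5%

29 min = 1740 s
Audio: 384 kbps = 0.384 Mbps.
H.264: 14.784 Mbps × 1740 s = 25724.2 Mb = 3.216 GB.
AV1: 7.914 Mbps × 1740 s = 13770.4 Mb = 1.721 GB.
Reduction: (1 − 1.721/3.216) × 100 = 46.47%.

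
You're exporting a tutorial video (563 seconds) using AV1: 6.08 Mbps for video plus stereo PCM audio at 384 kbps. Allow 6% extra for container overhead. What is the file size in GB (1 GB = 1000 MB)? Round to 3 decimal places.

Audio: 384 kbps = 0.384 Mbps.
Total bitrate: 6.08 + 0.384 = 6.464 Mbps.
Stream data: 6.464 Mbps × 563 s = 3639.2 Mb.
With 6% container overhead: ×1.06.
3,858 Mb ÷ 8 = 482.2 MB → 0.4822 GB.

0.482 GB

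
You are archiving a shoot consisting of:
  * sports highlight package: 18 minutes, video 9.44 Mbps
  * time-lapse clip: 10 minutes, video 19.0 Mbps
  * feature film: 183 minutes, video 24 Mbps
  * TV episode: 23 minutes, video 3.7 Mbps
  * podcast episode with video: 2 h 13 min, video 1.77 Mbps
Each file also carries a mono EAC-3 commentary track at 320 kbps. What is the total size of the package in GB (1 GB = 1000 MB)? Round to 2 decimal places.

38.92 GB

Audio: 320 kbps = 0.320 Mbps.
sports highlight package: 9.760 Mbps × 1080 s = 10540.8 Mb
time-lapse clip: 19.320 Mbps × 600 s = 11592.0 Mb
feature film: 24.320 Mbps × 10980 s = 267033.6 Mb
TV episode: 4.020 Mbps × 1380 s = 5547.6 Mb
podcast episode with video: 2.090 Mbps × 7980 s = 16678.2 Mb
Total: 311392.2 Mb = 38924.0 MB.
= 38.92 GB.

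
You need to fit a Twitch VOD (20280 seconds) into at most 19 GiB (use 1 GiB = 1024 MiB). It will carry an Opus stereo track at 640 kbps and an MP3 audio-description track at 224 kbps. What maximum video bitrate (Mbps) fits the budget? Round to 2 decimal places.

Budget: 19 GiB = 163208.8 Mb.
Total bitrate budget: 163208.8 Mb / 20280 s = 8.048 Mbps.
Audio total: 640 + 224 = 864 kbps = 0.864 Mbps.
Video: 8.048 − 0.864 = 7.184 Mbps.

7.18 Mbps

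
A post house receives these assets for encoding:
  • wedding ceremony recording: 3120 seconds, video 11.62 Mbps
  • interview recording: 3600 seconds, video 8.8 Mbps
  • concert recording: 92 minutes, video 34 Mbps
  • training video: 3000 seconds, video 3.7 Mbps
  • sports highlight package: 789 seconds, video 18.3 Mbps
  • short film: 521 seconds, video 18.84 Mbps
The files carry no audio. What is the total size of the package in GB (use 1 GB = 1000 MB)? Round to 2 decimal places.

wedding ceremony recording: 11.620 Mbps × 3120 s = 36254.4 Mb
interview recording: 8.800 Mbps × 3600 s = 31680.0 Mb
concert recording: 34.000 Mbps × 5520 s = 187680.0 Mb
training video: 3.700 Mbps × 3000 s = 11100.0 Mb
sports highlight package: 18.300 Mbps × 789 s = 14438.7 Mb
short film: 18.840 Mbps × 521 s = 9815.6 Mb
Total: 290968.7 Mb = 36371.1 MB.
= 36.37 GB.

36.37 GB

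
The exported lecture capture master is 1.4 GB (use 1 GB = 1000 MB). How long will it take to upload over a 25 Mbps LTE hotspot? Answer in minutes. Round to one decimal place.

7.5 minutes

File: 1.4 GB = 11200.0 Mb.
At 25 Mbps: 11200.0 / 25 = 448.0 s ≈ 7.47 minutes.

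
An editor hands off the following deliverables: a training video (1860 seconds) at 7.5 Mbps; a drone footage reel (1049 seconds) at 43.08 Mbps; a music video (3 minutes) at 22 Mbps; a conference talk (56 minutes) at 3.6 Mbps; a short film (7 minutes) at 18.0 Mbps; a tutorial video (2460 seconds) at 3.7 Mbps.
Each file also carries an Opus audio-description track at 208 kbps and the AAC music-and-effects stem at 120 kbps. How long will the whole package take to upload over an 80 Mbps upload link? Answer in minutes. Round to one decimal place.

Audio total: 208 + 120 = 328 kbps = 0.328 Mbps.
training video: 7.828 Mbps × 1860 s = 14560.1 Mb
drone footage reel: 43.408 Mbps × 1049 s = 45535.0 Mb
music video: 22.328 Mbps × 180 s = 4019.0 Mb
conference talk: 3.928 Mbps × 3360 s = 13198.1 Mb
short film: 18.328 Mbps × 420 s = 7697.8 Mb
tutorial video: 4.028 Mbps × 2460 s = 9908.9 Mb
Total: 94918.8 Mb = 11864.9 MB.
At 80 Mbps: 94918.8 / 80 = 1186 s ≈ 19.8 minutes.

19.8 minutes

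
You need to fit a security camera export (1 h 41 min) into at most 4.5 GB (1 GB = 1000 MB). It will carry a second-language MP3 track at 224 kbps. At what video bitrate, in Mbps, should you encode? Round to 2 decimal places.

Budget: 4.5 GB = 36000.0 Mb.
1 h 41 min = 101 min = 6060 s
Total bitrate budget: 36000.0 Mb / 6060 s = 5.941 Mbps.
Audio: 224 kbps = 0.224 Mbps.
Video: 5.941 − 0.224 = 5.717 Mbps.

5.72 Mbps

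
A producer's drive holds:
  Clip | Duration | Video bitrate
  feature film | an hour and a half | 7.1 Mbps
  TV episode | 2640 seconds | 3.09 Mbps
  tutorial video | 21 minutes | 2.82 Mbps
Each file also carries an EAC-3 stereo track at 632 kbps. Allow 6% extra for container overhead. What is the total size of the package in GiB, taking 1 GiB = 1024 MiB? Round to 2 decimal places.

Audio: 632 kbps = 0.632 Mbps.
feature film: 7.732 Mbps × 5400 s × 1.06 = 44258.0 Mb
TV episode: 3.722 Mbps × 2640 s × 1.06 = 10415.6 Mb
tutorial video: 3.452 Mbps × 1260 s × 1.06 = 4610.5 Mb
Total: 59284.1 Mb = 7410.5 MB.
= 6.902 GiB.

6.90 GiB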